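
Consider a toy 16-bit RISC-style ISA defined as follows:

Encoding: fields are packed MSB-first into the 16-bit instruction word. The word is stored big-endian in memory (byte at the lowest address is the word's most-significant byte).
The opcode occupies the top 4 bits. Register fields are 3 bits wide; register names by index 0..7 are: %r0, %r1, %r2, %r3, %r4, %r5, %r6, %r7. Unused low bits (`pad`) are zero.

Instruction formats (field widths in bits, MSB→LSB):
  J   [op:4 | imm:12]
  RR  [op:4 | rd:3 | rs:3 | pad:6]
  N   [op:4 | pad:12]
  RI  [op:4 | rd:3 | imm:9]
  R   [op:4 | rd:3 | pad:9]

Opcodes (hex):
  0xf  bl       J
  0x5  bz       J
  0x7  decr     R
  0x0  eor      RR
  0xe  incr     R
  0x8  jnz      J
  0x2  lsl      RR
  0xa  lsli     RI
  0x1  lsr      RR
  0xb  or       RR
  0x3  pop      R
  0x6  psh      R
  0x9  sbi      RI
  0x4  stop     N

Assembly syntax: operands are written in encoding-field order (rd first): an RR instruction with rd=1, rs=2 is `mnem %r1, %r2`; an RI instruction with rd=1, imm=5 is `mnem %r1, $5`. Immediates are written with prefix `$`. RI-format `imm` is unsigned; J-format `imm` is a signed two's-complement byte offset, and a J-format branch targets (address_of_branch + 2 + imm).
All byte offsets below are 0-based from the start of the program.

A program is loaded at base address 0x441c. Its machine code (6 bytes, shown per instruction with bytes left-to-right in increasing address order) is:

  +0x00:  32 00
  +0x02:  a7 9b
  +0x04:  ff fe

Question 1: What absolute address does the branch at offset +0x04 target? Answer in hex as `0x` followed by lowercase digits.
off 0x04: read ff fe as big → 0xfffe
  top 4b → 0xf → bl [J]
  imm: (w>>0)&0xfff=0xffe (s12→-2) → $-2
  target = base 0x441c + off 0x04 + 2 + imm -2 = 0x4420

0x4420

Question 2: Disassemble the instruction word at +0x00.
@+00  big-endian(32 00) = 0x3200
  top 4b → 0x3 → pop [R]
  rd@[11:9]=0x1 ⇒ %r1

pop %r1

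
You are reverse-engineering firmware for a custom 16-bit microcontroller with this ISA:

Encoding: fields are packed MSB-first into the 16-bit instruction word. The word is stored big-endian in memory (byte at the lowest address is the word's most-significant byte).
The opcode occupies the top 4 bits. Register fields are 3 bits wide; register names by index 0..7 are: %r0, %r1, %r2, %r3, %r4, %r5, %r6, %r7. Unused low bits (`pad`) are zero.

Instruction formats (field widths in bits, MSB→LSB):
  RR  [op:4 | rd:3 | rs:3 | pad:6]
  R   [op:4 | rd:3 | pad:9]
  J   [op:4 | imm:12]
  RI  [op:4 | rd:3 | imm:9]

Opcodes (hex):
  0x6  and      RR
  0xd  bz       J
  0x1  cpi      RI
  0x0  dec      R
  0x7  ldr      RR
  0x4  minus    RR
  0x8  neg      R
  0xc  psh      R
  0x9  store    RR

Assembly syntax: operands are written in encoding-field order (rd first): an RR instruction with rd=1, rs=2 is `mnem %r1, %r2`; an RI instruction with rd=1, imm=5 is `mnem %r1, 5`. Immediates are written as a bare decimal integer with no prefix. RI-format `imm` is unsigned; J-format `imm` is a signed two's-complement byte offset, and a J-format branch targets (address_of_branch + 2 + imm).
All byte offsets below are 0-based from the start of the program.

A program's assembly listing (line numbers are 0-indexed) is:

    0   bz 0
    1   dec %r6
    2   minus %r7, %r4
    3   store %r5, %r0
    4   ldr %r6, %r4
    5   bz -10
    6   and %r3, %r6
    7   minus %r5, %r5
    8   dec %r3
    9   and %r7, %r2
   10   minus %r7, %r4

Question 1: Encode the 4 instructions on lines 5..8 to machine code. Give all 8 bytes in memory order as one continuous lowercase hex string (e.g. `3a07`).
dff667804b400600

line 5 (bz): pack op=0xd:4|imm=-10:12 = 0xdff6; big→ df f6
line 6 (and): pack op=0x6:4|rd=3:3|rs=6:3|pad=0:6 = 0x6780; big→ 67 80
line 7 (minus): pack op=0x4:4|rd=5:3|rs=5:3|pad=0:6 = 0x4b40; big→ 4b 40
line 8 (dec): pack op=0x0:4|rd=3:3|pad=0:9 = 0x0600; big→ 06 00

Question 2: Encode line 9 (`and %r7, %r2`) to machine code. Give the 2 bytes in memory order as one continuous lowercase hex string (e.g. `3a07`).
9. and fields op=0x6:4|rd=7:3|rs=2:3|pad=0:6 → word 6e80h → 6e 80

6e80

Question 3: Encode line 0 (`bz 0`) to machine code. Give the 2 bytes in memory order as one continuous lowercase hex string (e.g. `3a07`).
d000

line 0 (bz): pack op=0xd:4|imm=0:12 = 0xd000; big→ d0 00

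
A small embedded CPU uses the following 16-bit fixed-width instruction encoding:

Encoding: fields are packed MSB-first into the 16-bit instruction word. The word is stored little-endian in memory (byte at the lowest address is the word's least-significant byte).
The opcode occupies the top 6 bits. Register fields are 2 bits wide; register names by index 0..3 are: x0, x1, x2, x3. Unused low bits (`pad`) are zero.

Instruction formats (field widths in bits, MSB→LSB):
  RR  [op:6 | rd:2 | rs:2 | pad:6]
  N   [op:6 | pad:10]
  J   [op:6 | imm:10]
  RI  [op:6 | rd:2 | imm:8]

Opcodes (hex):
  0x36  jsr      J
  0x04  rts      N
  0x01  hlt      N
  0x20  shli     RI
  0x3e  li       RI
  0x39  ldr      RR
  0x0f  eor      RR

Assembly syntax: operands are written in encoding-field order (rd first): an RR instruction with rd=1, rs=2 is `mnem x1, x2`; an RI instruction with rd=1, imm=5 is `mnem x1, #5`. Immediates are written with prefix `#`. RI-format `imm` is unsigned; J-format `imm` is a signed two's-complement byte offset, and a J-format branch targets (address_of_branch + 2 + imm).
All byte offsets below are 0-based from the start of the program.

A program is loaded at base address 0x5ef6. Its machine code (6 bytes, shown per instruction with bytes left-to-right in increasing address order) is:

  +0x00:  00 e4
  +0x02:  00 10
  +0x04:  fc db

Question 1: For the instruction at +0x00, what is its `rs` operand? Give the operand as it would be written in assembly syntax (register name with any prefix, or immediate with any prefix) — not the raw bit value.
+0x00: 00 e4 ⇒ word 0xe400 (little)
  opcode bits[15:10]=0x39: ldr/RR
  [9:8] rd=0 = x0
  [7:6] rs=0 = x0

x0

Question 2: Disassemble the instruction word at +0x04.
jsr #-4

@+04  little-endian(fc db) = 0xdbfc
  op=0xdbfc>>10=0x36 ⇒ jsr (J)
  imm: (w>>0)&0x3ff=0x3fc (s10→-4) → #-4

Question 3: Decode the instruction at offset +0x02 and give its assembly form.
rts

off 0x02: read 00 10 as little → 0x1000
  op=0x1000>>10=0x4 ⇒ rts (N)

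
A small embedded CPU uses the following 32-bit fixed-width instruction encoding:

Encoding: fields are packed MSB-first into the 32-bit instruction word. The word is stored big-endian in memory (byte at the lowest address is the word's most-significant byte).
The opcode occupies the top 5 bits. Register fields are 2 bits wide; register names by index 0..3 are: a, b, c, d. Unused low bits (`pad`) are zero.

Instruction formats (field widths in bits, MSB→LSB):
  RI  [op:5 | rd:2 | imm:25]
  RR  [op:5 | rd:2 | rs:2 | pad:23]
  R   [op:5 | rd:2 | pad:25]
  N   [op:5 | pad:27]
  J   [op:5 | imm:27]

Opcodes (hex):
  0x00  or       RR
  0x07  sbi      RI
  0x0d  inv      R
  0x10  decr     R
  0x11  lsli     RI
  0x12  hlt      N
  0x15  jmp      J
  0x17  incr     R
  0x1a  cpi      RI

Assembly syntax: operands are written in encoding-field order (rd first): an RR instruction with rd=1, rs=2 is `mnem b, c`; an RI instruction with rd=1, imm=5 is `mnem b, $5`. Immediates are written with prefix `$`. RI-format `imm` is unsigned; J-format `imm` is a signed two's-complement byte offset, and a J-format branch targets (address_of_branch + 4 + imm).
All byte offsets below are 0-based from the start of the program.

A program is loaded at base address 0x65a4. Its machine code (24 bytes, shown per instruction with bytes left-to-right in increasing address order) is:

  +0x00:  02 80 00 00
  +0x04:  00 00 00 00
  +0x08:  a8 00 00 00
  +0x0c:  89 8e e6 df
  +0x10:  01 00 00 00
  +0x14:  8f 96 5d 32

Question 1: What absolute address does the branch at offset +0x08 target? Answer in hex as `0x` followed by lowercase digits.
+0x08: a8 00 00 00 ⇒ word 0xa8000000 (big)
  op=0xa8000000>>27=0x15 ⇒ jmp (J)
  imm@[26:0]=0x0 ⇒ $0
  target = base 0x65a4 + off 0x08 + 4 + imm 0 = 0x65b0

0x65b0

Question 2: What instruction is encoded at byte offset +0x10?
or a, c

[10] 01 00 00 00 → 0x01000000
  opcode bits[31:27]=0x0: or/RR
  rd: (w>>25)&0x3=0x0 → a
  rs: (w>>23)&0x3=0x2 → c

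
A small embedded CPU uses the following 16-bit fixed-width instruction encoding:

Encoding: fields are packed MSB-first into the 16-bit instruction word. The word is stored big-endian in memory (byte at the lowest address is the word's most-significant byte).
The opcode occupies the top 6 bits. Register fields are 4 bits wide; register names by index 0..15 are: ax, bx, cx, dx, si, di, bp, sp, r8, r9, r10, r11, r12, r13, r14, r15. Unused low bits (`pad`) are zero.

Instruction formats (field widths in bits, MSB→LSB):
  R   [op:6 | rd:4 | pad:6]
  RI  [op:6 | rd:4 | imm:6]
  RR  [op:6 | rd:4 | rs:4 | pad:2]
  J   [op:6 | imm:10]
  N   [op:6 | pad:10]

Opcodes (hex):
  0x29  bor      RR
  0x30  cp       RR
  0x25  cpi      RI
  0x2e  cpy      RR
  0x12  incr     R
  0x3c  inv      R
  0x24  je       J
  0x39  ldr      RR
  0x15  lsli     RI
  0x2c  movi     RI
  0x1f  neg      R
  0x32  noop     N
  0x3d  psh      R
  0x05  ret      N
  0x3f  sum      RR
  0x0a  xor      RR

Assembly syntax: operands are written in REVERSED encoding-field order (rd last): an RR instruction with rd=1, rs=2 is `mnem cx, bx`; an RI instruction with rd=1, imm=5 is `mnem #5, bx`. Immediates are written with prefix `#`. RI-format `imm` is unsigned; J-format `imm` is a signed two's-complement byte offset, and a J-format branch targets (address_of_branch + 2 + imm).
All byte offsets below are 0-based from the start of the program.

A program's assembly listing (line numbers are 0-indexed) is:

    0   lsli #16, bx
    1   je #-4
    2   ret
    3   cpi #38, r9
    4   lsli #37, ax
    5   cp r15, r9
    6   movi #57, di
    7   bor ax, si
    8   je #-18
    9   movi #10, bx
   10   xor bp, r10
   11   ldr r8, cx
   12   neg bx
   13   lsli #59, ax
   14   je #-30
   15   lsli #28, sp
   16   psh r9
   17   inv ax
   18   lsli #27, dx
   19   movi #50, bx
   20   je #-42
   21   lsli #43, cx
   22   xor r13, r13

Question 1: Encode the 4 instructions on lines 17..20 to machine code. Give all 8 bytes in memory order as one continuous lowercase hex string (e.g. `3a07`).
f00054dbb07293d6

L17: inv op=0x3c:6|rd=0:4|pad=0:6 ⇒ 0xf000 ⇒ big f0 00
L18: lsli op=0x15:6|rd=3:4|imm=27:6 ⇒ 0x54db ⇒ big 54 db
L19: movi op=0x2c:6|rd=1:4|imm=50:6 ⇒ 0xb072 ⇒ big b0 72
L20: je op=0x24:6|imm=-42:10 ⇒ 0x93d6 ⇒ big 93 d6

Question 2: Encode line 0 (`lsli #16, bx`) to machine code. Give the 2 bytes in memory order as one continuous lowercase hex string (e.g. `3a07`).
L0: lsli op=0x15:6|rd=1:4|imm=16:6 ⇒ 0x5450 ⇒ big 54 50

5450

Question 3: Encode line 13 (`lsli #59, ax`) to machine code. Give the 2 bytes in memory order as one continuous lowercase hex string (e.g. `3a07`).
13. lsli fields op=0x15:6|rd=0:4|imm=59:6 → word 543bh → 54 3b

543b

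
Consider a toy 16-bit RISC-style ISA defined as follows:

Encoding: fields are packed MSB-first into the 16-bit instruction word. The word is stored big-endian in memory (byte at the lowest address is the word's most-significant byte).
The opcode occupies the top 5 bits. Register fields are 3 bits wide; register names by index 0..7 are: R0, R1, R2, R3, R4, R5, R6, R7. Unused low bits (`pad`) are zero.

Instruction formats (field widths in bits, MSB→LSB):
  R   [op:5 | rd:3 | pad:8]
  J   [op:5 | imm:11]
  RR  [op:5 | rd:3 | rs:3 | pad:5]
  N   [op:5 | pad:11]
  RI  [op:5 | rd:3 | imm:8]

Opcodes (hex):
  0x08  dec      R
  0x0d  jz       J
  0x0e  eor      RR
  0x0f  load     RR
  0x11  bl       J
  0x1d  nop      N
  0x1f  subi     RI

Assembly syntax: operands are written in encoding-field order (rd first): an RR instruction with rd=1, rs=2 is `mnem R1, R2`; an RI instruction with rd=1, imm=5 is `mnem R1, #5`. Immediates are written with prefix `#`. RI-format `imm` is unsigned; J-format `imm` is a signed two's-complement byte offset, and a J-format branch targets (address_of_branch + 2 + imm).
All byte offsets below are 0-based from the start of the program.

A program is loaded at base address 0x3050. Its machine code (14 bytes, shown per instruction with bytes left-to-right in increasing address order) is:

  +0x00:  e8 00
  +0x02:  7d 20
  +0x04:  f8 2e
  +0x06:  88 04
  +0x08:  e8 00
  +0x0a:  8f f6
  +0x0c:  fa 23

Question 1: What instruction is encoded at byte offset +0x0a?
off 0x0a: read 8f f6 as big → 0x8ff6
  op=0x8ff6>>11=0x11 ⇒ bl (J)
  imm: (w>>0)&0x7ff=0x7f6 (s11→-10) → #-10

bl #-10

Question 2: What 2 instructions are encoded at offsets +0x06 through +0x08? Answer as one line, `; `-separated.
bl #4; nop

off 0x06: read 88 04 as big → 0x8804
  op=0x8804>>11=0x11 ⇒ bl (J)
  imm: (w>>0)&0x7ff=0x4 → #4
off 0x08: read e8 00 as big → 0xe800
  op=0xe800>>11=0x1d ⇒ nop (N)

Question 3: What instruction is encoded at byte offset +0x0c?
[0c] fa 23 → 0xfa23
  top 5b → 0x1f → subi [RI]
  rd@[10:8]=0x2 ⇒ R2
  imm@[7:0]=0x23 ⇒ #35

subi R2, #35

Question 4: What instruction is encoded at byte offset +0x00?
[00] e8 00 → 0xe800
  opcode bits[15:11]=0x1d: nop/N

nop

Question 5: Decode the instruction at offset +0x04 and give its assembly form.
+0x04: f8 2e ⇒ word 0xf82e (big)
  top 5b → 0x1f → subi [RI]
  [10:8] rd=0 = R0
  [7:0] imm=46 = #46

subi R0, #46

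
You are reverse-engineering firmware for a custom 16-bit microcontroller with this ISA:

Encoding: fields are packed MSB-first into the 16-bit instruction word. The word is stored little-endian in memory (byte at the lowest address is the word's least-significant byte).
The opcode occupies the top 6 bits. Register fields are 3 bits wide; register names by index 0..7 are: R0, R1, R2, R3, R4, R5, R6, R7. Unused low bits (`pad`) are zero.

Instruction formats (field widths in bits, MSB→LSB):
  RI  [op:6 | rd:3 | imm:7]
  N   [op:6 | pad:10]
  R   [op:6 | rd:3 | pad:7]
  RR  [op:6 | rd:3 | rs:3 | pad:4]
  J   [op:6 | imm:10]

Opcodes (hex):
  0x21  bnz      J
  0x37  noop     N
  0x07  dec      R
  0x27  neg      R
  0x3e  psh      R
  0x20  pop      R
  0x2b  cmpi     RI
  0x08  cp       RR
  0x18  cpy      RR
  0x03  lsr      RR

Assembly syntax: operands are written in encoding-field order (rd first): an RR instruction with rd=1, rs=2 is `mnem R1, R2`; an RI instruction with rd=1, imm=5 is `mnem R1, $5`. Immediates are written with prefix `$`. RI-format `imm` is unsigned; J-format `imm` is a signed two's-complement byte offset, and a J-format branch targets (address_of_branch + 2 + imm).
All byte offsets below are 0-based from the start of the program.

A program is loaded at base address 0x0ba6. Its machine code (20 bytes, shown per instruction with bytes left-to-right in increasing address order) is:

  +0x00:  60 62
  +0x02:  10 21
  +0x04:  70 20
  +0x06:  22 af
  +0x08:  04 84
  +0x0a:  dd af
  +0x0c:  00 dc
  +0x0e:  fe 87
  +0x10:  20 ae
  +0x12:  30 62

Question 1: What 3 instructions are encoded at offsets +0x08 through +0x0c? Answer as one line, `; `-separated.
bnz $4; cmpi R7, $93; noop

+0x08: 04 84 ⇒ word 0x8404 (little)
  op=0x8404>>10=0x21 ⇒ bnz (J)
  imm: (w>>0)&0x3ff=0x4 → $4
+0x0a: dd af ⇒ word 0xafdd (little)
  op=0xafdd>>10=0x2b ⇒ cmpi (RI)
  rd: (w>>7)&0x7=0x7 → R7
  imm: (w>>0)&0x7f=0x5d → $93
+0x0c: 00 dc ⇒ word 0xdc00 (little)
  op=0xdc00>>10=0x37 ⇒ noop (N)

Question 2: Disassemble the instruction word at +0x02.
@+02  little-endian(10 21) = 0x2110
  top 6b → 0x8 → cp [RR]
  [9:7] rd=2 = R2
  [6:4] rs=1 = R1

cp R2, R1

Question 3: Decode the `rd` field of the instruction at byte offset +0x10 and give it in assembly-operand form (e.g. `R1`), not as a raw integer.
R4

+0x10: 20 ae ⇒ word 0xae20 (little)
  top 6b → 0x2b → cmpi [RI]
  rd: (w>>7)&0x7=0x4 → R4
  imm: (w>>0)&0x7f=0x20 → $32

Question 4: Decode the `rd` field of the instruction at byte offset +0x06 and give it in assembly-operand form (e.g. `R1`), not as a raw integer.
[06] 22 af → 0xaf22
  top 6b → 0x2b → cmpi [RI]
  [9:7] rd=6 = R6
  [6:0] imm=34 = $34

R6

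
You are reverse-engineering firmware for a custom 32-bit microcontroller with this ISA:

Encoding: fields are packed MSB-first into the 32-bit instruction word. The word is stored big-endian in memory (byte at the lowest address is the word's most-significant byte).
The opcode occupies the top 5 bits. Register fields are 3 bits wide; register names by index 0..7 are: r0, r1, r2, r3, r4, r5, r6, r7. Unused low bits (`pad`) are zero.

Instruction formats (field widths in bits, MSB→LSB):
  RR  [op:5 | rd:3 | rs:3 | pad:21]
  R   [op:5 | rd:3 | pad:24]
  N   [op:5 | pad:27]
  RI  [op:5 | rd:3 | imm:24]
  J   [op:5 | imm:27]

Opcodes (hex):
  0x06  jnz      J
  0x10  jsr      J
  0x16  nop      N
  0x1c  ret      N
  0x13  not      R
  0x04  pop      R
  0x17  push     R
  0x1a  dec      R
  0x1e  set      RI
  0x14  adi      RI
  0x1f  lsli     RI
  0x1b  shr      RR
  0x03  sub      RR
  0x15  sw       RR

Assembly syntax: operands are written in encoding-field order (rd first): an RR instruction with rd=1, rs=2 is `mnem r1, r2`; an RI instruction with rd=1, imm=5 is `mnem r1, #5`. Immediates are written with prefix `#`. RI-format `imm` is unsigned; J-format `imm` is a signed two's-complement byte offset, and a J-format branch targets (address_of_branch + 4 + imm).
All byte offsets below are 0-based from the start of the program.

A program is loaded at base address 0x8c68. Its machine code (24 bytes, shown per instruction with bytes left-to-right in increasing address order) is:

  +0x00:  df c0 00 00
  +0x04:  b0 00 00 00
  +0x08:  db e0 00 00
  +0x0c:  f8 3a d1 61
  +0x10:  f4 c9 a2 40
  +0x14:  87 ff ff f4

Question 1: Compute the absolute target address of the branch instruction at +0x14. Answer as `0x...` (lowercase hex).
+0x14: 87 ff ff f4 ⇒ word 0x87fffff4 (big)
  top 5b → 0x10 → jsr [J]
  imm@[26:0]=0x7fffff4 (s27→-12) ⇒ #-12
  target = base 0x8c68 + off 0x14 + 4 + imm -12 = 0x8c74

0x8c74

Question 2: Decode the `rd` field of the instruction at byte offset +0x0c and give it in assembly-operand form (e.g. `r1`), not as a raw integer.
r0

@+0c  big-endian(f8 3a d1 61) = 0xf83ad161
  top 5b → 0x1f → lsli [RI]
  [26:24] rd=0 = r0
  [23:0] imm=3854689 = #3854689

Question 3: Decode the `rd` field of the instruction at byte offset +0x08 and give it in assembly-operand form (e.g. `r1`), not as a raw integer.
r3

[08] db e0 00 00 → 0xdbe00000
  top 5b → 0x1b → shr [RR]
  [26:24] rd=3 = r3
  [23:21] rs=7 = r7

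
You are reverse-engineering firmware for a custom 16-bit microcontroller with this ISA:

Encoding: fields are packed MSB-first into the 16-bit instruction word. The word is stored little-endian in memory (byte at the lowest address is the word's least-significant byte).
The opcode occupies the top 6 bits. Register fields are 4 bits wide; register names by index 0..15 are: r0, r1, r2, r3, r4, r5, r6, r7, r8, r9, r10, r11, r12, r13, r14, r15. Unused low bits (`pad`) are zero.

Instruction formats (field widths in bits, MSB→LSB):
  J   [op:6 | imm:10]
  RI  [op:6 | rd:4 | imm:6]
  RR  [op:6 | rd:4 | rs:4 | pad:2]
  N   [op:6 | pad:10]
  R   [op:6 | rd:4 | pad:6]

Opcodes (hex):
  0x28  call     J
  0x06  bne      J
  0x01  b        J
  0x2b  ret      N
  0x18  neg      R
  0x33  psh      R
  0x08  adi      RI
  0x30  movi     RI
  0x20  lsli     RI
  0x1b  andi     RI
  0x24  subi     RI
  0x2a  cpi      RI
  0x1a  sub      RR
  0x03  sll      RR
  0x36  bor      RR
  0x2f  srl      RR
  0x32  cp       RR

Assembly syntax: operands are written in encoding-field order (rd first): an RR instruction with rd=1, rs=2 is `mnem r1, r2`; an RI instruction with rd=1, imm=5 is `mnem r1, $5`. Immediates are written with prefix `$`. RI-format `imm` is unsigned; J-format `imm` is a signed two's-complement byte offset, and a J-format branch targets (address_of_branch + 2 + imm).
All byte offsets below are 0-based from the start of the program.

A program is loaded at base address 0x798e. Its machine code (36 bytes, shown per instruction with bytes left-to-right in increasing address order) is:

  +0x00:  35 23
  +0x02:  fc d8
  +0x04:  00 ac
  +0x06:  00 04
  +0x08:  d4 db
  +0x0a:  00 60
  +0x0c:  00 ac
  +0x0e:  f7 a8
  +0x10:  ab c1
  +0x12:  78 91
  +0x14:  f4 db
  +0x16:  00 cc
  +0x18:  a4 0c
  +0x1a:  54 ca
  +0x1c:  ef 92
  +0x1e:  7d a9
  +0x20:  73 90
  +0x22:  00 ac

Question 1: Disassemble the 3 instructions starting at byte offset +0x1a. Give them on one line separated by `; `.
[1a] 54 ca → 0xca54
  top 6b → 0x32 → cp [RR]
  rd@[9:6]=0x9 ⇒ r9
  rs@[5:2]=0x5 ⇒ r5
[1c] ef 92 → 0x92ef
  top 6b → 0x24 → subi [RI]
  rd@[9:6]=0xb ⇒ r11
  imm@[5:0]=0x2f ⇒ $47
[1e] 7d a9 → 0xa97d
  top 6b → 0x2a → cpi [RI]
  rd@[9:6]=0x5 ⇒ r5
  imm@[5:0]=0x3d ⇒ $61

cp r9, r5; subi r11, $47; cpi r5, $61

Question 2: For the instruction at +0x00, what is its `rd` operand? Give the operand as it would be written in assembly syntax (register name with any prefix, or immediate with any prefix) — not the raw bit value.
off 0x00: read 35 23 as little → 0x2335
  top 6b → 0x8 → adi [RI]
  rd: (w>>6)&0xf=0xc → r12
  imm: (w>>0)&0x3f=0x35 → $53

r12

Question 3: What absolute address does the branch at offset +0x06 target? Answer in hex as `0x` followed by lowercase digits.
+0x06: 00 04 ⇒ word 0x0400 (little)
  top 6b → 0x1 → b [J]
  imm: (w>>0)&0x3ff=0x0 → $0
  target = base 0x798e + off 0x06 + 2 + imm 0 = 0x7996

0x7996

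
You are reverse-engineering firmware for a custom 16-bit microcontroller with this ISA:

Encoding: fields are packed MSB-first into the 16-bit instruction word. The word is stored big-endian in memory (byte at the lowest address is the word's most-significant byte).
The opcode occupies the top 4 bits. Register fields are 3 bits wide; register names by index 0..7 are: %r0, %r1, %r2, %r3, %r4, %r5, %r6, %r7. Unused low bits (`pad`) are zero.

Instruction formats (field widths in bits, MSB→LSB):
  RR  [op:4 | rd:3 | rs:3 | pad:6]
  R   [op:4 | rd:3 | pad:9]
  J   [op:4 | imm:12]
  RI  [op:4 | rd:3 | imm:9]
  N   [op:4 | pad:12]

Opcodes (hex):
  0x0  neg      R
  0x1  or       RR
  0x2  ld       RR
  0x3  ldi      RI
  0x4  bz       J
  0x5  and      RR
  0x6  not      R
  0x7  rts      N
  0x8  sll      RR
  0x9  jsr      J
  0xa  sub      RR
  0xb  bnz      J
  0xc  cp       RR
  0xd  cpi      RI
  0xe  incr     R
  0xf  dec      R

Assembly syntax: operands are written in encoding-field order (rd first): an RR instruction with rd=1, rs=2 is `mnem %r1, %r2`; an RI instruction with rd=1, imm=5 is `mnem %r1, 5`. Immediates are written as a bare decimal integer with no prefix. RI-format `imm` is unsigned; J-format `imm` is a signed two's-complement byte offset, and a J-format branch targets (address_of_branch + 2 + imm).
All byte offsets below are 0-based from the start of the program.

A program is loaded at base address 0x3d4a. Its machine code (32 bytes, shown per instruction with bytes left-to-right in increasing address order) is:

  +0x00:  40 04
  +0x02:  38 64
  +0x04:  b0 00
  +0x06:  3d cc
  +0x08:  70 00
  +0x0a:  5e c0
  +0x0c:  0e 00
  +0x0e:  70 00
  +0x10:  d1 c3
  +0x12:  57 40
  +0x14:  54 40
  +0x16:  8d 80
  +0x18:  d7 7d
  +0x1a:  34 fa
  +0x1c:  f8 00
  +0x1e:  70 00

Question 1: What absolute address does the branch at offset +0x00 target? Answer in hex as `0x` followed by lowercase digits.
+0x00: 40 04 ⇒ word 0x4004 (big)
  op=0x4004>>12=0x4 ⇒ bz (J)
  [11:0] imm=4 = 4
  target = base 0x3d4a + off 0x00 + 2 + imm 4 = 0x3d50

0x3d50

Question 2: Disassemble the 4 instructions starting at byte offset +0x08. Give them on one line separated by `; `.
@+08  big-endian(70 00) = 0x7000
  op=0x7000>>12=0x7 ⇒ rts (N)
@+0a  big-endian(5e c0) = 0x5ec0
  op=0x5ec0>>12=0x5 ⇒ and (RR)
  [11:9] rd=7 = %r7
  [8:6] rs=3 = %r3
@+0c  big-endian(0e 00) = 0x0e00
  op=0x0e00>>12=0x0 ⇒ neg (R)
  [11:9] rd=7 = %r7
@+0e  big-endian(70 00) = 0x7000
  op=0x7000>>12=0x7 ⇒ rts (N)

rts; and %r7, %r3; neg %r7; rts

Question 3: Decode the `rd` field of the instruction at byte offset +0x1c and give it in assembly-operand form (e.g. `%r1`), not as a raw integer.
%r4

+0x1c: f8 00 ⇒ word 0xf800 (big)
  top 4b → 0xf → dec [R]
  [11:9] rd=4 = %r4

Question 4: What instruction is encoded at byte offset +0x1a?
ldi %r2, 250

+0x1a: 34 fa ⇒ word 0x34fa (big)
  opcode bits[15:12]=0x3: ldi/RI
  rd@[11:9]=0x2 ⇒ %r2
  imm@[8:0]=0xfa ⇒ 250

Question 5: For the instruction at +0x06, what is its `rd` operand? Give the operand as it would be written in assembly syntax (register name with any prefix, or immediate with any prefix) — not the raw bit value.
%r6

@+06  big-endian(3d cc) = 0x3dcc
  opcode bits[15:12]=0x3: ldi/RI
  rd: (w>>9)&0x7=0x6 → %r6
  imm: (w>>0)&0x1ff=0x1cc → 460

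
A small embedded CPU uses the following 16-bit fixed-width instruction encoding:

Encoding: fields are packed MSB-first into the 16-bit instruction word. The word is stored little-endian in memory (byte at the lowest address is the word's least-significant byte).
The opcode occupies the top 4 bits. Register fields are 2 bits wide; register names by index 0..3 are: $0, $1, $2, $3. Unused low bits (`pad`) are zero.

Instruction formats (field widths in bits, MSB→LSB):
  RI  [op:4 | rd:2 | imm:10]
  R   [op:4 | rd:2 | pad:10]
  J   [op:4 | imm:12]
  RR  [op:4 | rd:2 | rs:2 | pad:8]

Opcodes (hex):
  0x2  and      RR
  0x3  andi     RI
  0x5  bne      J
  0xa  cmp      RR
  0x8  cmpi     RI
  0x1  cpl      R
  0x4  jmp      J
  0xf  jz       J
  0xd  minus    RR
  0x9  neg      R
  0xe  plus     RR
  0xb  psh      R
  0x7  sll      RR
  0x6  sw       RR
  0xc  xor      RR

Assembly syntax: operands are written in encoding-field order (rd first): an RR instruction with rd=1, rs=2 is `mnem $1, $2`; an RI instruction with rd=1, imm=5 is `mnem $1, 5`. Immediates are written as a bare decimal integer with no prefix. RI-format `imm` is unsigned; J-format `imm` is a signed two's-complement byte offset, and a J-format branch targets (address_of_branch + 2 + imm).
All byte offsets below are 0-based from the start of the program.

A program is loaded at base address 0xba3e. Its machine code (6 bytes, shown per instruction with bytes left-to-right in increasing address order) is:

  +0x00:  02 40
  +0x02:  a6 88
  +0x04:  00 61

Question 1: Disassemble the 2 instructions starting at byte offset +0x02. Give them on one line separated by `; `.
cmpi $2, 166; sw $0, $1

off 0x02: read a6 88 as little → 0x88a6
  top 4b → 0x8 → cmpi [RI]
  rd: (w>>10)&0x3=0x2 → $2
  imm: (w>>0)&0x3ff=0xa6 → 166
off 0x04: read 00 61 as little → 0x6100
  top 4b → 0x6 → sw [RR]
  rd: (w>>10)&0x3=0x0 → $0
  rs: (w>>8)&0x3=0x1 → $1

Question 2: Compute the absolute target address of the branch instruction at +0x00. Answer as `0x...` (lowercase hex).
+0x00: 02 40 ⇒ word 0x4002 (little)
  top 4b → 0x4 → jmp [J]
  [11:0] imm=2 = 2
  target = base 0xba3e + off 0x00 + 2 + imm 2 = 0xba42

0xba42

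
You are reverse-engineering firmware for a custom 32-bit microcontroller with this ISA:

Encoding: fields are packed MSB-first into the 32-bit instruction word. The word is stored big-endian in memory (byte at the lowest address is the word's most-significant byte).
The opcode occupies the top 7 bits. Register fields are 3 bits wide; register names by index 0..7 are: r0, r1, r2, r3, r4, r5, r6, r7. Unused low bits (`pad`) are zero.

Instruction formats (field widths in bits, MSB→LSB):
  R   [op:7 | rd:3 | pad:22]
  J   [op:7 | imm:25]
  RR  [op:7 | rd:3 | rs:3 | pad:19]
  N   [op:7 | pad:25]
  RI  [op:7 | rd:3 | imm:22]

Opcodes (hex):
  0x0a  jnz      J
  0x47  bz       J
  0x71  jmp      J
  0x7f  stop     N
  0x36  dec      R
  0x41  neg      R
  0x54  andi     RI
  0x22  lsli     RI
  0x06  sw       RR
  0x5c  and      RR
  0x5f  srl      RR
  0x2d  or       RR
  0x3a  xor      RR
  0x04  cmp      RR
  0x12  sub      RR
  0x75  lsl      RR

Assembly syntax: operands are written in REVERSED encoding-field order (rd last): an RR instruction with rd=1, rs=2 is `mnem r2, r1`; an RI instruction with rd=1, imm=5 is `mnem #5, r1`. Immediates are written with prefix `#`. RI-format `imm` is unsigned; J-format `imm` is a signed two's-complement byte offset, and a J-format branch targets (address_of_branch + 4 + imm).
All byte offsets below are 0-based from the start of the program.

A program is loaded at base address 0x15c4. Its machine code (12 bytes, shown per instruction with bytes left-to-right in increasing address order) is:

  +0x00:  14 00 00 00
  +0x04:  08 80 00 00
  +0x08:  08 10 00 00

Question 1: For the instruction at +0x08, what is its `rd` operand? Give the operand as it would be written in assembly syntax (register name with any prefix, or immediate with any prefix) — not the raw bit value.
r0

@+08  big-endian(08 10 00 00) = 0x08100000
  top 7b → 0x4 → cmp [RR]
  rd: (w>>22)&0x7=0x0 → r0
  rs: (w>>19)&0x7=0x2 → r2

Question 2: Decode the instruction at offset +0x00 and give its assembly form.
jnz #0

@+00  big-endian(14 00 00 00) = 0x14000000
  op=0x14000000>>25=0xa ⇒ jnz (J)
  [24:0] imm=0 = #0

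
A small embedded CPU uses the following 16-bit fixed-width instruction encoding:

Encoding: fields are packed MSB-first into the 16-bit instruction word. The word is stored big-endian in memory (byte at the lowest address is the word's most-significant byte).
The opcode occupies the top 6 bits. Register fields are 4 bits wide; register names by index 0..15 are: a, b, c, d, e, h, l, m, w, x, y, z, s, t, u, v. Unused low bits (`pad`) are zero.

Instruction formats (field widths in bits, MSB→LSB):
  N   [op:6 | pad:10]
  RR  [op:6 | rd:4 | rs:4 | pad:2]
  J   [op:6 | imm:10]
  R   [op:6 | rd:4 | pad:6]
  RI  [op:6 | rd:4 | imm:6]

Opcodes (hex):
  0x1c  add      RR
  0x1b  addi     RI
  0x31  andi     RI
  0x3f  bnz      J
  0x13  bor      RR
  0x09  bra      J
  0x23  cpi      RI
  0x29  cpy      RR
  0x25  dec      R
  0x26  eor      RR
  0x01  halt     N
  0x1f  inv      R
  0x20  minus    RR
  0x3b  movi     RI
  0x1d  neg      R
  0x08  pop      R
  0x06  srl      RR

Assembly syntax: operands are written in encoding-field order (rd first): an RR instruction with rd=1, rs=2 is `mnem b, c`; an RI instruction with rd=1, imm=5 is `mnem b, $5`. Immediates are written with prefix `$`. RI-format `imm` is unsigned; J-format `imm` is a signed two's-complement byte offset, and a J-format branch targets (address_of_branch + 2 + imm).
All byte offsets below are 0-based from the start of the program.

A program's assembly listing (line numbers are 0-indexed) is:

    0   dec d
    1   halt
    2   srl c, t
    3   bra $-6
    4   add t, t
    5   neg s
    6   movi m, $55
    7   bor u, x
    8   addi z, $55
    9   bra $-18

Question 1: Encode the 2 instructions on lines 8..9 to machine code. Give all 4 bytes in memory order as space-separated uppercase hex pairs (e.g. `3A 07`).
L8: addi op=0x1b:6|rd=11:4|imm=55:6 ⇒ 0x6ef7 ⇒ big 6e f7
L9: bra op=0x9:6|imm=-18:10 ⇒ 0x27ee ⇒ big 27 ee

6E F7 27 EE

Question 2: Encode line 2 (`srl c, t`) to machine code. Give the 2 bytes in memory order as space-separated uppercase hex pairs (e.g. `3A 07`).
18 B4

line 2 (srl): pack op=0x6:6|rd=2:4|rs=13:4|pad=0:2 = 0x18b4; big→ 18 b4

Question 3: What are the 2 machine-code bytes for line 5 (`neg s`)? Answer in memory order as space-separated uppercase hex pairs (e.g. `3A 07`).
L5: neg op=0x1d:6|rd=12:4|pad=0:6 ⇒ 0x7700 ⇒ big 77 00

77 00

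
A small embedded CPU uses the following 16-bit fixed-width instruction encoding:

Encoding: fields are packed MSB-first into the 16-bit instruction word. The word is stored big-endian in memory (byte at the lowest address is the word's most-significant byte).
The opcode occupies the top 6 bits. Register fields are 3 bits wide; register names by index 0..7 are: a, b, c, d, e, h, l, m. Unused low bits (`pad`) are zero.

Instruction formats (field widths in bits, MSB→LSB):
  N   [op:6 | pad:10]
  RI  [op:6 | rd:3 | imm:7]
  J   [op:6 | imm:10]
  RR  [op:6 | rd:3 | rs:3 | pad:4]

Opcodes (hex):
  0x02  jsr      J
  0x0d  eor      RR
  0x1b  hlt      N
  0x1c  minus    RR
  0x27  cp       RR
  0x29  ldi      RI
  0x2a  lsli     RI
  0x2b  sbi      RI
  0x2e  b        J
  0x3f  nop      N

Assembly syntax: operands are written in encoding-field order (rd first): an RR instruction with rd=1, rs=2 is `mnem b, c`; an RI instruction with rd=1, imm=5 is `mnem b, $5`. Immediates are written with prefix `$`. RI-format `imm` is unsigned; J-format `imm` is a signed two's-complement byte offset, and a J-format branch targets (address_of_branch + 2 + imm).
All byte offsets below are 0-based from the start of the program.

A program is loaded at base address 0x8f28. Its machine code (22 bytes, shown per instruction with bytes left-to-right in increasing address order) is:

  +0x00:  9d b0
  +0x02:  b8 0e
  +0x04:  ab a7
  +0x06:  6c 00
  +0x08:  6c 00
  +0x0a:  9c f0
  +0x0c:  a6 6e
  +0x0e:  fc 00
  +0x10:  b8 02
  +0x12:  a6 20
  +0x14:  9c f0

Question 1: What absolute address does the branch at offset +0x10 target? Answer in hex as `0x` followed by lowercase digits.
0x8f3c

off 0x10: read b8 02 as big → 0xb802
  op=0xb802>>10=0x2e ⇒ b (J)
  imm: (w>>0)&0x3ff=0x2 → $2
  target = base 0x8f28 + off 0x10 + 2 + imm 2 = 0x8f3c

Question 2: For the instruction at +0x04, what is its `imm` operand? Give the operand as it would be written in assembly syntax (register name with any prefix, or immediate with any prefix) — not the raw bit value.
[04] ab a7 → 0xaba7
  op=0xaba7>>10=0x2a ⇒ lsli (RI)
  rd@[9:7]=0x7 ⇒ m
  imm@[6:0]=0x27 ⇒ $39

$39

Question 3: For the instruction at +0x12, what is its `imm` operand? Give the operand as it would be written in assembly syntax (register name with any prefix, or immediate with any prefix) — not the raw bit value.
$32

off 0x12: read a6 20 as big → 0xa620
  top 6b → 0x29 → ldi [RI]
  rd: (w>>7)&0x7=0x4 → e
  imm: (w>>0)&0x7f=0x20 → $32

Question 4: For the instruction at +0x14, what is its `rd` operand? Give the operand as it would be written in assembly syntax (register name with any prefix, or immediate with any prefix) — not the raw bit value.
b

@+14  big-endian(9c f0) = 0x9cf0
  top 6b → 0x27 → cp [RR]
  rd@[9:7]=0x1 ⇒ b
  rs@[6:4]=0x7 ⇒ m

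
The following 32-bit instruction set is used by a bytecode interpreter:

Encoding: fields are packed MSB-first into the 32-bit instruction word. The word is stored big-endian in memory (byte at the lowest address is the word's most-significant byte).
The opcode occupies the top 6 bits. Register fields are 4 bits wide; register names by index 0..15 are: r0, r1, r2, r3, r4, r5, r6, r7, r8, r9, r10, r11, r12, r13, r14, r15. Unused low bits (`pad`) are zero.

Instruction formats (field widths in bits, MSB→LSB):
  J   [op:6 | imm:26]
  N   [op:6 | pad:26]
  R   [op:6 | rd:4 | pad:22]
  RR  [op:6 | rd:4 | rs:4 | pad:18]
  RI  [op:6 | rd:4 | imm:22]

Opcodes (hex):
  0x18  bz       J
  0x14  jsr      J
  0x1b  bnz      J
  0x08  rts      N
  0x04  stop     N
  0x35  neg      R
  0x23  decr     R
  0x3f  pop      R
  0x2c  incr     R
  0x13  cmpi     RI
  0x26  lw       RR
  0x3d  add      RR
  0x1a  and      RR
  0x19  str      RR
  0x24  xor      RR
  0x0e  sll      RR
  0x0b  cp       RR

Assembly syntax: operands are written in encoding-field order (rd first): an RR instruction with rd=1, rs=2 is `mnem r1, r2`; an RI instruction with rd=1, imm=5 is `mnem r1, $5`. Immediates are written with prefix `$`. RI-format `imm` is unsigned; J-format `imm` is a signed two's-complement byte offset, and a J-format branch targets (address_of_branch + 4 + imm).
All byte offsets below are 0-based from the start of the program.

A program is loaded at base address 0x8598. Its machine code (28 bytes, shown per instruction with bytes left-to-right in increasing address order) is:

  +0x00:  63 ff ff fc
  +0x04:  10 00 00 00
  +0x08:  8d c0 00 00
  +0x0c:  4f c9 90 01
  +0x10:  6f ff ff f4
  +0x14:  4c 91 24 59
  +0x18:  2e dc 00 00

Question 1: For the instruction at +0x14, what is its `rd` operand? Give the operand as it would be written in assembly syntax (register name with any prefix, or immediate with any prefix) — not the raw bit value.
r2

[14] 4c 91 24 59 → 0x4c912459
  top 6b → 0x13 → cmpi [RI]
  rd: (w>>22)&0xf=0x2 → r2
  imm: (w>>0)&0x3fffff=0x112459 → $1123417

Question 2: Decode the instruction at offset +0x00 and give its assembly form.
bz $-4

off 0x00: read 63 ff ff fc as big → 0x63fffffc
  top 6b → 0x18 → bz [J]
  [25:0] imm=67108860 (s26→-4) = $-4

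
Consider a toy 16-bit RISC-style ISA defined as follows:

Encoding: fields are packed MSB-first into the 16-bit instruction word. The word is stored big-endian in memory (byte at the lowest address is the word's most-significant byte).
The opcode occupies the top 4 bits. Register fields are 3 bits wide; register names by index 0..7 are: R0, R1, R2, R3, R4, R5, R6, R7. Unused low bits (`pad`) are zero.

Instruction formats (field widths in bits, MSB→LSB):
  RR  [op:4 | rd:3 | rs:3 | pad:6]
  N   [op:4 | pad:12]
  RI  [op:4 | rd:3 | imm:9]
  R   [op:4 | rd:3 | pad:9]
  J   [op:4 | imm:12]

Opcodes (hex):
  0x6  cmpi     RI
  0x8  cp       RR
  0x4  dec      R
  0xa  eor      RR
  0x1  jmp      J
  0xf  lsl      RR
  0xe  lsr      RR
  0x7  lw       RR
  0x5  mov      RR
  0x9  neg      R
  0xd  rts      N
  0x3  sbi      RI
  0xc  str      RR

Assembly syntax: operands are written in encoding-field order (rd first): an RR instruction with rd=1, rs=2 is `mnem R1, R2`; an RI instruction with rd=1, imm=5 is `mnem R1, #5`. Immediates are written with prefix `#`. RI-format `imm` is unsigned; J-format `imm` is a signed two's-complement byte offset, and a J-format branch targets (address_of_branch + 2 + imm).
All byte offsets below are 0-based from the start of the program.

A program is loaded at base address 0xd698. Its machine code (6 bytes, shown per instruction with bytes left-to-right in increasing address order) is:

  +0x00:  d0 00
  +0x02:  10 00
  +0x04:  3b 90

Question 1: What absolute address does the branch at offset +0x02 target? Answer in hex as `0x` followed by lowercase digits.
0xd69c

@+02  big-endian(10 00) = 0x1000
  top 4b → 0x1 → jmp [J]
  imm@[11:0]=0x0 ⇒ #0
  target = base 0xd698 + off 0x02 + 2 + imm 0 = 0xd69c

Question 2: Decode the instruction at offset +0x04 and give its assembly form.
sbi R5, #400

@+04  big-endian(3b 90) = 0x3b90
  op=0x3b90>>12=0x3 ⇒ sbi (RI)
  rd@[11:9]=0x5 ⇒ R5
  imm@[8:0]=0x190 ⇒ #400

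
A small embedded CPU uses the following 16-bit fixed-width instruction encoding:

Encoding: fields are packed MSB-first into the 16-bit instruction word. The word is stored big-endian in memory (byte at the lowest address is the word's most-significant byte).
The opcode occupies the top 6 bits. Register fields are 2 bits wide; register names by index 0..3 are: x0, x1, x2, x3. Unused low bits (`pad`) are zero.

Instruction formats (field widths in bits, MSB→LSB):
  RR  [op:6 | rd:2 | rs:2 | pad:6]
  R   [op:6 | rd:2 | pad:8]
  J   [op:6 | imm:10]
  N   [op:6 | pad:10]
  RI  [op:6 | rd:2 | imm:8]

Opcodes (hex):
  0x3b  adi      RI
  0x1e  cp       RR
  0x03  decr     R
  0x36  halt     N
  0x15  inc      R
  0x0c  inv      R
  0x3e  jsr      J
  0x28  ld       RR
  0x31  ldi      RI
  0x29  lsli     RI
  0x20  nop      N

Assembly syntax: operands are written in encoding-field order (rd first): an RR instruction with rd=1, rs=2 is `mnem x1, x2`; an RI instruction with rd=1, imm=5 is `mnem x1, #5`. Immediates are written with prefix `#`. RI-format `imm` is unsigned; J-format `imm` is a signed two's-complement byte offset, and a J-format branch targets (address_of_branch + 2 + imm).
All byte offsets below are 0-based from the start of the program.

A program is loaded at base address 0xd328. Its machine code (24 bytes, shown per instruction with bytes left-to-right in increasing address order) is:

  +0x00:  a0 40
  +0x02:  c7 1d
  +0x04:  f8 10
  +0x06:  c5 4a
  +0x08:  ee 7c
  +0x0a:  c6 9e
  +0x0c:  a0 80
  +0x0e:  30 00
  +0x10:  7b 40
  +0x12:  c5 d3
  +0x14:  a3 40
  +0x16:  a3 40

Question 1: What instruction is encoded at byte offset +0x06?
off 0x06: read c5 4a as big → 0xc54a
  opcode bits[15:10]=0x31: ldi/RI
  rd@[9:8]=0x1 ⇒ x1
  imm@[7:0]=0x4a ⇒ #74

ldi x1, #74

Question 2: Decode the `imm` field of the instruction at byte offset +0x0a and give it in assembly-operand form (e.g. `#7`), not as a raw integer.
#158

[0a] c6 9e → 0xc69e
  op=0xc69e>>10=0x31 ⇒ ldi (RI)
  rd@[9:8]=0x2 ⇒ x2
  imm@[7:0]=0x9e ⇒ #158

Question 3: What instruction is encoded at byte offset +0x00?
ld x0, x1

@+00  big-endian(a0 40) = 0xa040
  op=0xa040>>10=0x28 ⇒ ld (RR)
  rd@[9:8]=0x0 ⇒ x0
  rs@[7:6]=0x1 ⇒ x1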